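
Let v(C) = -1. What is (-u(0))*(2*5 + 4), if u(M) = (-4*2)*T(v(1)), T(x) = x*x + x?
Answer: 0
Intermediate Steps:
T(x) = x + x**2 (T(x) = x**2 + x = x + x**2)
u(M) = 0 (u(M) = (-4*2)*(-(1 - 1)) = -(-8)*0 = -8*0 = 0)
(-u(0))*(2*5 + 4) = (-1*0)*(2*5 + 4) = 0*(10 + 4) = 0*14 = 0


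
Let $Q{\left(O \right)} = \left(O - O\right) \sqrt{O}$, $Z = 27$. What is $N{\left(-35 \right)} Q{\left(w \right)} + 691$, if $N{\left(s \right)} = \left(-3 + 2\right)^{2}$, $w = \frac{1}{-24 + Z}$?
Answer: $691$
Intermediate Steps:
$w = \frac{1}{3}$ ($w = \frac{1}{-24 + 27} = \frac{1}{3} \approx 0.33333$)
$N{\left(s \right)} = 1$ ($N{\left(s \right)} = \left(-1\right)^{2} = 1$)
$Q{\left(O \right)} = 0$ ($Q{\left(O \right)} = 0 \sqrt{O} = 0$)
$N{\left(-35 \right)} Q{\left(w \right)} + 691 = 1 \cdot 0 + 691 = 0 + 691 = 691$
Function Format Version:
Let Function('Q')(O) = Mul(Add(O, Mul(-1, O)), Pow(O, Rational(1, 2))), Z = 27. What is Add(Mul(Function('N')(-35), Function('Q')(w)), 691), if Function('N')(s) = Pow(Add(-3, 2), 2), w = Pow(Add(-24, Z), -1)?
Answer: 691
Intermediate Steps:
w = Rational(1, 3) (w = Pow(Add(-24, 27), -1) = Pow(3, -1) = Rational(1, 3) ≈ 0.33333)
Function('N')(s) = 1 (Function('N')(s) = Pow(-1, 2) = 1)
Function('Q')(O) = 0 (Function('Q')(O) = Mul(0, Pow(O, Rational(1, 2))) = 0)
Add(Mul(Function('N')(-35), Function('Q')(w)), 691) = Add(Mul(1, 0), 691) = Add(0, 691) = 691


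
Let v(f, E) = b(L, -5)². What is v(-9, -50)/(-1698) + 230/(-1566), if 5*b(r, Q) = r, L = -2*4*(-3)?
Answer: -888793/5539725 ≈ -0.16044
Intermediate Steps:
L = 24 (L = -8*(-3) = 24)
b(r, Q) = r/5
v(f, E) = 576/25 (v(f, E) = ((⅕)*24)² = (24/5)² = 576/25)
v(-9, -50)/(-1698) + 230/(-1566) = (576/25)/(-1698) + 230/(-1566) = (576/25)*(-1/1698) + 230*(-1/1566) = -96/7075 - 115/783 = -888793/5539725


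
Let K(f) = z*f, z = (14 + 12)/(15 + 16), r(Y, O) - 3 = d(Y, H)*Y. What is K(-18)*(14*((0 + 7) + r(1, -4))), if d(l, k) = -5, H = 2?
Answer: -32760/31 ≈ -1056.8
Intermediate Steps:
r(Y, O) = 3 - 5*Y
z = 26/31 ≈ 0.83871
K(f) = 26*f/31
K(-18)*(14*((0 + 7) + r(1, -4))) = ((26/31)*(-18))*(14*((0 + 7) + (3 - 5*1))) = -6552*(7 + (3 - 5))/31 = -6552*(7 - 2)/31 = -6552*5/31 = -468/31*70 = -32760/31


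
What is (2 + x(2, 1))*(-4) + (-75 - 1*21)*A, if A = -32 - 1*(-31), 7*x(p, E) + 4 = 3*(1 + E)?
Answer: 608/7 ≈ 86.857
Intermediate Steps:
x(p, E) = -1/7 + 3*E/7 (x(p, E) = -4/7 + (3*(1 + E))/7 = -4/7 + (3 + 3*E)/7 = -4/7 + (3/7 + 3*E/7) = -1/7 + 3*E/7)
A = -1 (A = -32 + 31 = -1)
(2 + x(2, 1))*(-4) + (-75 - 1*21)*A = (2 + (-1/7 + (3/7)*1))*(-4) + (-75 - 1*21)*(-1) = (2 + (-1/7 + 3/7))*(-4) + (-75 - 21)*(-1) = (2 + 2/7)*(-4) - 96*(-1) = (16/7)*(-4) + 96 = -64/7 + 96 = 608/7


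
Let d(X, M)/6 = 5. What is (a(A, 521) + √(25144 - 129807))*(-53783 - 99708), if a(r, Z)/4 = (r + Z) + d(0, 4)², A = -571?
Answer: -521869400 - 153491*I*√104663 ≈ -5.2187e+8 - 4.9657e+7*I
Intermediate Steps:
d(X, M) = 30 (d(X, M) = 6*5 = 30)
a(r, Z) = 3600 + 4*Z + 4*r (a(r, Z) = 4*((r + Z) + 30²) = 4*((Z + r) + 900) = 4*(900 + Z + r) = 3600 + 4*Z + 4*r)
(a(A, 521) + √(25144 - 129807))*(-53783 - 99708) = ((3600 + 4*521 + 4*(-571)) + √(25144 - 129807))*(-53783 - 99708) = ((3600 + 2084 - 2284) + √(-104663))*(-153491) = (3400 + I*√104663)*(-153491) = -521869400 - 153491*I*√104663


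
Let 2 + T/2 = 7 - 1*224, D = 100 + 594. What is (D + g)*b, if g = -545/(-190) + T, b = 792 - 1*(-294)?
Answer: 5341491/19 ≈ 2.8113e+5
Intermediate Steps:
D = 694
T = -438 (T = -4 + 2*(7 - 1*224) = -4 + 2*(7 - 224) = -4 + 2*(-217) = -4 - 434 = -438)
b = 1086 (b = 792 + 294 = 1086)
g = -16535/38 (g = -545/(-190) - 438 = -545*(-1/190) - 438 = 109/38 - 438 = -16535/38 ≈ -435.13)
(D + g)*b = (694 - 16535/38)*1086 = (9837/38)*1086 = 5341491/19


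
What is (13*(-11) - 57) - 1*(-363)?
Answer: 163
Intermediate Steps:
(13*(-11) - 57) - 1*(-363) = (-143 - 57) + 363 = -200 + 363 = 163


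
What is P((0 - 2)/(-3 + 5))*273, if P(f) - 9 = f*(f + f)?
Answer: 3003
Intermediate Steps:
P(f) = 9 + 2*f² (P(f) = 9 + f*(f + f) = 9 + f*(2*f) = 9 + 2*f²)
P((0 - 2)/(-3 + 5))*273 = (9 + 2*((0 - 2)/(-3 + 5))²)*273 = (9 + 2*(-2/2)²)*273 = (9 + 2*(-2*½)²)*273 = (9 + 2*(-1)²)*273 = (9 + 2*1)*273 = (9 + 2)*273 = 11*273 = 3003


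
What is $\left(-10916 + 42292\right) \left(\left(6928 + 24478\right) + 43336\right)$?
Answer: $2345104992$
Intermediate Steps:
$\left(-10916 + 42292\right) \left(\left(6928 + 24478\right) + 43336\right) = 31376 \left(31406 + 43336\right) = 31376 \cdot 74742 = 2345104992$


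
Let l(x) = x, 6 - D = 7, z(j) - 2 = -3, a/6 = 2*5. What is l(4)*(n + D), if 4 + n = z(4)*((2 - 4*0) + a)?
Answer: -268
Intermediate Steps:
a = 60 (a = 6*(2*5) = 6*10 = 60)
z(j) = -1 (z(j) = 2 - 3 = -1)
n = -66 (n = -4 - ((2 - 4*0) + 60) = -4 - ((2 + 0) + 60) = -4 - (2 + 60) = -4 - 1*62 = -4 - 62 = -66)
D = -1 (D = 6 - 1*7 = 6 - 7 = -1)
l(4)*(n + D) = 4*(-66 - 1) = 4*(-67) = -268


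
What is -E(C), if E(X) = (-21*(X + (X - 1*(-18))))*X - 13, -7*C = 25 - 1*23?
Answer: -641/7 ≈ -91.571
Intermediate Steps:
C = -2/7 (C = -(25 - 1*23)/7 = -(25 - 23)/7 = -1/7*2 = -2/7 ≈ -0.28571)
E(X) = -13 + X*(-378 - 42*X) (E(X) = (-21*(X + (X + 18)))*X - 13 = (-21*(X + (18 + X)))*X - 13 = (-21*(18 + 2*X))*X - 13 = (-378 - 42*X)*X - 13 = X*(-378 - 42*X) - 13 = -13 + X*(-378 - 42*X))
-E(C) = -(-13 - 378*(-2/7) - 42*(-2/7)**2) = -(-13 + 108 - 42*4/49) = -(-13 + 108 - 24/7) = -1*641/7 = -641/7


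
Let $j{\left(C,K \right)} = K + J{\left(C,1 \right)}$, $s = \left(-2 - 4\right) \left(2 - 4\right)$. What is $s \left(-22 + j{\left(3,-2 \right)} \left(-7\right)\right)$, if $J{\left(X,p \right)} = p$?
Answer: $-180$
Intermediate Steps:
$s = 12$ ($s = \left(-6\right) \left(-2\right) = 12$)
$j{\left(C,K \right)} = 1 + K$ ($j{\left(C,K \right)} = K + 1 = 1 + K$)
$s \left(-22 + j{\left(3,-2 \right)} \left(-7\right)\right) = 12 \left(-22 + \left(1 - 2\right) \left(-7\right)\right) = 12 \left(-22 - -7\right) = 12 \left(-22 + 7\right) = 12 \left(-15\right) = -180$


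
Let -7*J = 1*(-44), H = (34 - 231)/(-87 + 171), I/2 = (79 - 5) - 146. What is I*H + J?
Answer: 344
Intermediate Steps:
I = -144 (I = 2*((79 - 5) - 146) = 2*(74 - 146) = 2*(-72) = -144)
H = -197/84 ≈ -2.3452
J = 44/7 (J = -(-44)/7 = -⅐*(-44) = 44/7 ≈ 6.2857)
I*H + J = -144*(-197/84) + 44/7 = 2364/7 + 44/7 = 344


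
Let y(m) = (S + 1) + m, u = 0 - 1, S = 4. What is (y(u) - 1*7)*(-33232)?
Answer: 99696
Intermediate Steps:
u = -1
y(m) = 5 + m (y(m) = (4 + 1) + m = 5 + m)
(y(u) - 1*7)*(-33232) = ((5 - 1) - 1*7)*(-33232) = (4 - 7)*(-33232) = -3*(-33232) = 99696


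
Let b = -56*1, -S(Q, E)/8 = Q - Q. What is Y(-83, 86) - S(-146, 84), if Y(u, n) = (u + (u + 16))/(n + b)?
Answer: -5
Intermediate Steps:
S(Q, E) = 0 (S(Q, E) = -8*(Q - Q) = -8*0 = 0)
b = -56
Y(u, n) = (16 + 2*u)/(-56 + n) (Y(u, n) = (u + (u + 16))/(n - 56) = (u + (16 + u))/(-56 + n) = (16 + 2*u)/(-56 + n))
Y(-83, 86) - S(-146, 84) = 2*(8 - 83)/(-56 + 86) - 1*0 = 2*(-75)/30 + 0 = 2*(1/30)*(-75) + 0 = -5 + 0 = -5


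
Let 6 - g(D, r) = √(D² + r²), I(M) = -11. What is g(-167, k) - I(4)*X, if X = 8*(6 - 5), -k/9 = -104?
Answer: 94 - √903985 ≈ -856.78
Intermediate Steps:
k = 936 (k = -9*(-104) = 936)
X = 8 (X = 8*1 = 8)
g(D, r) = 6 - √(D² + r²)
g(-167, k) - I(4)*X = (6 - √((-167)² + 936²)) - (-11)*8 = (6 - √(27889 + 876096)) - 1*(-88) = (6 - √903985) + 88 = 94 - √903985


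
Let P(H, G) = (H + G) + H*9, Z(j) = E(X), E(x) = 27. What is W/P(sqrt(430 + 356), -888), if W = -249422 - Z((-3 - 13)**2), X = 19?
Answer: 9229613/29581 + 1247245*sqrt(786)/354972 ≈ 410.52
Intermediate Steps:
Z(j) = 27
W = -249449 (W = -249422 - 1*27 = -249422 - 27 = -249449)
P(H, G) = G + 10*H (P(H, G) = (G + H) + 9*H = G + 10*H)
W/P(sqrt(430 + 356), -888) = -249449/(-888 + 10*sqrt(430 + 356)) = -249449/(-888 + 10*sqrt(786))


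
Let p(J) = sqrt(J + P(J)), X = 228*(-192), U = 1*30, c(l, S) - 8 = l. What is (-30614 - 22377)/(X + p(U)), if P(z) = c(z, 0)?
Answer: 579933504/479084527 + 52991*sqrt(17)/958169054 ≈ 1.2107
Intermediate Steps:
c(l, S) = 8 + l
U = 30
X = -43776
P(z) = 8 + z
p(J) = sqrt(8 + 2*J) (p(J) = sqrt(J + (8 + J)) = sqrt(8 + 2*J))
(-30614 - 22377)/(X + p(U)) = (-30614 - 22377)/(-43776 + sqrt(8 + 2*30)) = -52991/(-43776 + sqrt(8 + 60)) = -52991/(-43776 + sqrt(68)) = -52991/(-43776 + 2*sqrt(17))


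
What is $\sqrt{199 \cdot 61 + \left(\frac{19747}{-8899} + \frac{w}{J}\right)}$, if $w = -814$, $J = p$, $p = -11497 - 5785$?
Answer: $\frac{\sqrt{71765485001507133353}}{76896259} \approx 110.17$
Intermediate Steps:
$p = -17282$ ($p = -11497 - 5785 = -17282$)
$J = -17282$
$\sqrt{199 \cdot 61 + \left(\frac{19747}{-8899} + \frac{w}{J}\right)} = \sqrt{199 \cdot 61 + \left(\frac{19747}{-8899} - \frac{814}{-17282}\right)} = \sqrt{12139 + \left(19747 \left(- \frac{1}{8899}\right) - - \frac{407}{8641}\right)} = \sqrt{12139 + \left(- \frac{19747}{8899} + \frac{407}{8641}\right)} = \sqrt{12139 - \frac{167011934}{76896259}} = \sqrt{\frac{933276676067}{76896259}} = \frac{\sqrt{71765485001507133353}}{76896259}$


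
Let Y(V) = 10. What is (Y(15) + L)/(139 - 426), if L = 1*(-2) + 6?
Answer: -2/41 ≈ -0.048781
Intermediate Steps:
L = 4 (L = -2 + 6 = 4)
(Y(15) + L)/(139 - 426) = (10 + 4)/(139 - 426) = 14/(-287) = 14*(-1/287) = -2/41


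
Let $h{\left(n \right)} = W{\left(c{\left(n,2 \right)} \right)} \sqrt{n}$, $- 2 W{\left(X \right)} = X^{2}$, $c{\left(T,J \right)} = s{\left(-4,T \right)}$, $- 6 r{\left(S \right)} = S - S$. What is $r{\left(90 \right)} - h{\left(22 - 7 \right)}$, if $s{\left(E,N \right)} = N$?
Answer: $\frac{225 \sqrt{15}}{2} \approx 435.71$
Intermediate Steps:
$r{\left(S \right)} = 0$ ($r{\left(S \right)} = - \frac{S - S}{6} = \left(- \frac{1}{6}\right) 0 = 0$)
$c{\left(T,J \right)} = T$
$W{\left(X \right)} = - \frac{X^{2}}{2}$
$h{\left(n \right)} = - \frac{n^{\frac{5}{2}}}{2}$ ($h{\left(n \right)} = - \frac{n^{2}}{2} \sqrt{n} = - \frac{n^{\frac{5}{2}}}{2}$)
$r{\left(90 \right)} - h{\left(22 - 7 \right)} = 0 - - \frac{\left(22 - 7\right)^{\frac{5}{2}}}{2} = 0 - - \frac{15^{\frac{5}{2}}}{2} = 0 - - \frac{225 \sqrt{15}}{2} = 0 + \frac{225 \sqrt{15}}{2} = \frac{225 \sqrt{15}}{2}$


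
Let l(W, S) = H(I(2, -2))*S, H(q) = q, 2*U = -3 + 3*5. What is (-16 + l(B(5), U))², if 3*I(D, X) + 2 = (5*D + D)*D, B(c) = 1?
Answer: 784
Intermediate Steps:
U = 6 (U = (-3 + 3*5)/2 = (-3 + 15)/2 = (½)*12 = 6)
I(D, X) = -⅔ + 2*D² (I(D, X) = -⅔ + ((5*D + D)*D)/3 = -⅔ + ((6*D)*D)/3 = -⅔ + (6*D²)/3 = -⅔ + 2*D²)
l(W, S) = 22*S/3 (l(W, S) = (-⅔ + 2*2²)*S = (-⅔ + 2*4)*S = (-⅔ + 8)*S = 22*S/3)
(-16 + l(B(5), U))² = (-16 + (22/3)*6)² = (-16 + 44)² = 28² = 784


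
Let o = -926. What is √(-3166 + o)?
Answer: 2*I*√1023 ≈ 63.969*I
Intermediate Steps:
√(-3166 + o) = √(-3166 - 926) = √(-4092) = 2*I*√1023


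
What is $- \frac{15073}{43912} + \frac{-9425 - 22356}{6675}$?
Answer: $- \frac{1496179547}{293112600} \approx -5.1045$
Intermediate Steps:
$- \frac{15073}{43912} + \frac{-9425 - 22356}{6675} = \left(-15073\right) \frac{1}{43912} - \frac{31781}{6675} = - \frac{15073}{43912} - \frac{31781}{6675} = - \frac{1496179547}{293112600}$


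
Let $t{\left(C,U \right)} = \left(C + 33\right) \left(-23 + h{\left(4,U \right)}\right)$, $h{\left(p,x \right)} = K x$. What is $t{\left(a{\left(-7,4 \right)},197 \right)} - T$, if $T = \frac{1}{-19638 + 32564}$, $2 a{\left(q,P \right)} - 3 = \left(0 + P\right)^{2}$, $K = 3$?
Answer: $\frac{312033639}{12926} \approx 24140.0$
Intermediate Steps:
$h{\left(p,x \right)} = 3 x$
$a{\left(q,P \right)} = \frac{3}{2} + \frac{P^{2}}{2}$ ($a{\left(q,P \right)} = \frac{3}{2} + \frac{\left(0 + P\right)^{2}}{2} = \frac{3}{2} + \frac{P^{2}}{2}$)
$t{\left(C,U \right)} = \left(-23 + 3 U\right) \left(33 + C\right)$ ($t{\left(C,U \right)} = \left(C + 33\right) \left(-23 + 3 U\right) = \left(33 + C\right) \left(-23 + 3 U\right) = \left(-23 + 3 U\right) \left(33 + C\right)$)
$T = \frac{1}{12926} \approx 7.7363 \cdot 10^{-5}$
$t{\left(a{\left(-7,4 \right)},197 \right)} - T = \left(-759 - 23 \left(\frac{3}{2} + \frac{4^{2}}{2}\right) + 99 \cdot 197 + 3 \left(\frac{3}{2} + \frac{4^{2}}{2}\right) 197\right) - \frac{1}{12926} = \left(-759 - 23 \left(\frac{3}{2} + \frac{1}{2} \cdot 16\right) + 19503 + 3 \left(\frac{3}{2} + \frac{1}{2} \cdot 16\right) 197\right) - \frac{1}{12926} = \left(-759 - 23 \left(\frac{3}{2} + 8\right) + 19503 + 3 \left(\frac{3}{2} + 8\right) 197\right) - \frac{1}{12926} = \left(-759 - \frac{437}{2} + 19503 + 3 \cdot \frac{19}{2} \cdot 197\right) - \frac{1}{12926} = \left(-759 - \frac{437}{2} + 19503 + \frac{11229}{2}\right) - \frac{1}{12926} = 24140 - \frac{1}{12926} = \frac{312033639}{12926}$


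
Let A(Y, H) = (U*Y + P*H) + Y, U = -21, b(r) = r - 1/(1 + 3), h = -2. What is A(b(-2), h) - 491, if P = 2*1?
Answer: -450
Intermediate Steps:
b(r) = -1/4 + r (b(r) = r - 1/4 = -1/4 + r)
P = 2
A(Y, H) = -20*Y + 2*H (A(Y, H) = (-21*Y + 2*H) + Y = -20*Y + 2*H)
A(b(-2), h) - 491 = (-20*(-1/4 - 2) + 2*(-2)) - 491 = (-20*(-9/4) - 4) - 491 = (45 - 4) - 491 = 41 - 491 = -450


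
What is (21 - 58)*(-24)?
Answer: 888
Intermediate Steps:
(21 - 58)*(-24) = -37*(-24) = 888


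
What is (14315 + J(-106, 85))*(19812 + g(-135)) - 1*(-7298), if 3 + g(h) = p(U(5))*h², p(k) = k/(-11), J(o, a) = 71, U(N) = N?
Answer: 1823851042/11 ≈ 1.6580e+8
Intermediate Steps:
p(k) = -k/11 (p(k) = k*(-1/11) = -k/11)
g(h) = -3 - 5*h²/11 (g(h) = -3 + (-1/11*5)*h² = -3 - 5*h²/11)
(14315 + J(-106, 85))*(19812 + g(-135)) - 1*(-7298) = (14315 + 71)*(19812 + (-3 - 5/11*(-135)²)) - 1*(-7298) = 14386*(19812 + (-3 - 5/11*18225)) + 7298 = 14386*(19812 + (-3 - 91125/11)) + 7298 = 14386*(19812 - 91158/11) + 7298 = 14386*(126774/11) + 7298 = 1823770764/11 + 7298 = 1823851042/11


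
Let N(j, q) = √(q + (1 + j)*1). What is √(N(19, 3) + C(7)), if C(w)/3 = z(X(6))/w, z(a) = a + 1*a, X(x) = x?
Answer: √(252 + 49*√23)/7 ≈ 3.1526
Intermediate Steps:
z(a) = 2*a (z(a) = a + a = 2*a)
C(w) = 36/w (C(w) = 3*((2*6)/w) = 3*(12/w) = 36/w)
N(j, q) = √(1 + j + q) (N(j, q) = √(q + (1 + j)) = √(1 + j + q))
√(N(19, 3) + C(7)) = √(√(1 + 19 + 3) + 36/7) = √(√23 + 36*(⅐)) = √(√23 + 36/7) = √(36/7 + √23)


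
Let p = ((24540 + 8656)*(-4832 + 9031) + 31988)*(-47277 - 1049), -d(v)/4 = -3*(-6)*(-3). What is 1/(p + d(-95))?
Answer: -1/6737707185176 ≈ -1.4842e-13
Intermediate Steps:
d(v) = 216 (d(v) = -4*(-3*(-6))*(-3) = -72*(-3) = -4*(-54) = 216)
p = -6737707185392 (p = (33196*4199 + 31988)*(-48326) = (139390004 + 31988)*(-48326) = 139421992*(-48326) = -6737707185392)
1/(p + d(-95)) = 1/(-6737707185392 + 216) = 1/(-6737707185176) = -1/6737707185176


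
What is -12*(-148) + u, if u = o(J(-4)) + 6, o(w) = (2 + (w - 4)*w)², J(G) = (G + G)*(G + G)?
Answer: 14762746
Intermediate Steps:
J(G) = 4*G² (J(G) = (2*G)*(2*G) = 4*G²)
o(w) = (2 + w*(-4 + w))² (o(w) = (2 + (-4 + w)*w)² = (2 + w*(-4 + w))²)
u = 14760970 (u = (2 + (4*(-4)²)² - 16*(-4)²)² + 6 = (2 + (4*16)² - 16*16)² + 6 = (2 + 64² - 4*64)² + 6 = (2 + 4096 - 256)² + 6 = 3842² + 6 = 14760964 + 6 = 14760970)
-12*(-148) + u = -12*(-148) + 14760970 = 1776 + 14760970 = 14762746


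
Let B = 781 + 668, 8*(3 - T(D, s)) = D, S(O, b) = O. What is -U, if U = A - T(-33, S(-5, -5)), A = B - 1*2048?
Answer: 4849/8 ≈ 606.13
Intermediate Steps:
T(D, s) = 3 - D/8
B = 1449
A = -599 (A = 1449 - 1*2048 = 1449 - 2048 = -599)
U = -4849/8 (U = -599 - (3 - ⅛*(-33)) = -599 - (3 + 33/8) = -599 - 1*57/8 = -599 - 57/8 = -4849/8 ≈ -606.13)
-U = -1*(-4849/8) = 4849/8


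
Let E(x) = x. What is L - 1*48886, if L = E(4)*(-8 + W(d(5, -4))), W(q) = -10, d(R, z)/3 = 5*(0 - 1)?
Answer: -48958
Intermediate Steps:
d(R, z) = -15 (d(R, z) = 3*(5*(0 - 1)) = 3*(5*(-1)) = 3*(-5) = -15)
L = -72 (L = 4*(-8 - 10) = 4*(-18) = -72)
L - 1*48886 = -72 - 1*48886 = -72 - 48886 = -48958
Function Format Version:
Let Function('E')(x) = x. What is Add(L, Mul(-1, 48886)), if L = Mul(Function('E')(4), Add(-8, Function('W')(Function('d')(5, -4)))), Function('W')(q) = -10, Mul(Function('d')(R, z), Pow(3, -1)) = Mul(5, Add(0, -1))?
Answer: -48958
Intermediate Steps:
Function('d')(R, z) = -15 (Function('d')(R, z) = Mul(3, Mul(5, Add(0, -1))) = Mul(3, Mul(5, -1)) = Mul(3, -5) = -15)
L = -72 (L = Mul(4, Add(-8, -10)) = Mul(4, -18) = -72)
Add(L, Mul(-1, 48886)) = Add(-72, Mul(-1, 48886)) = Add(-72, -48886) = -48958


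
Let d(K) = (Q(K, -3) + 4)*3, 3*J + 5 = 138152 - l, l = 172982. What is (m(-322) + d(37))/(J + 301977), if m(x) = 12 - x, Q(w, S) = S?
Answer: 1011/871096 ≈ 0.0011606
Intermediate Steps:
J = -34835/3 (J = -5/3 + (138152 - 1*172982)/3 = -5/3 + (138152 - 172982)/3 = -5/3 + (⅓)*(-34830) = -5/3 - 11610 = -34835/3 ≈ -11612.)
d(K) = 3 (d(K) = (-3 + 4)*3 = 1*3 = 3)
(m(-322) + d(37))/(J + 301977) = ((12 - 1*(-322)) + 3)/(-34835/3 + 301977) = ((12 + 322) + 3)/(871096/3) = (334 + 3)*(3/871096) = 337*(3/871096) = 1011/871096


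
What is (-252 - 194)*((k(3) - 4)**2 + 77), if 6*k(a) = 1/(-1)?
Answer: -757531/18 ≈ -42085.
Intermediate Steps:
k(a) = -1/6 (k(a) = (1/6)/(-1) = (1/6)*(-1) = -1/6)
(-252 - 194)*((k(3) - 4)**2 + 77) = (-252 - 194)*((-1/6 - 4)**2 + 77) = -446*((-25/6)**2 + 77) = -446*(625/36 + 77) = -446*3397/36 = -757531/18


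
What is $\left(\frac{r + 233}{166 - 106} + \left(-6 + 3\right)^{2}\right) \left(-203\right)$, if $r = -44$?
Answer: $- \frac{49329}{20} \approx -2466.4$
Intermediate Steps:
$\left(\frac{r + 233}{166 - 106} + \left(-6 + 3\right)^{2}\right) \left(-203\right) = \left(\frac{-44 + 233}{166 - 106} + \left(-6 + 3\right)^{2}\right) \left(-203\right) = \left(\frac{189}{60} + \left(-3\right)^{2}\right) \left(-203\right) = \left(189 \cdot \frac{1}{60} + 9\right) \left(-203\right) = \left(\frac{63}{20} + 9\right) \left(-203\right) = \frac{243}{20} \left(-203\right) = - \frac{49329}{20}$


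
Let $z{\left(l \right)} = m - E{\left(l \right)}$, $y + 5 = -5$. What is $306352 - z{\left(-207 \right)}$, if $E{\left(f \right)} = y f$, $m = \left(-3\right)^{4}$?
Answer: $308341$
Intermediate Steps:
$y = -10$ ($y = -5 - 5 = -10$)
$m = 81$
$E{\left(f \right)} = - 10 f$
$z{\left(l \right)} = 81 + 10 l$ ($z{\left(l \right)} = 81 - - 10 l = 81 + 10 l$)
$306352 - z{\left(-207 \right)} = 306352 - \left(81 + 10 \left(-207\right)\right) = 306352 - \left(81 - 2070\right) = 306352 - -1989 = 306352 + 1989 = 308341$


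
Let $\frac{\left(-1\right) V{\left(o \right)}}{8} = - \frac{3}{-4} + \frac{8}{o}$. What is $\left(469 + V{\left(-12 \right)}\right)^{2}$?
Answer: $\frac{1974025}{9} \approx 2.1934 \cdot 10^{5}$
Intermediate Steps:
$V{\left(o \right)} = -6 - \frac{64}{o}$ ($V{\left(o \right)} = - 8 \left(- \frac{3}{-4} + \frac{8}{o}\right) = - 8 \left(\left(-3\right) \left(- \frac{1}{4}\right) + \frac{8}{o}\right) = - 8 \left(\frac{3}{4} + \frac{8}{o}\right) = -6 - \frac{64}{o}$)
$\left(469 + V{\left(-12 \right)}\right)^{2} = \left(469 - \left(6 + \frac{64}{-12}\right)\right)^{2} = \left(469 - \frac{2}{3}\right)^{2} = \left(\frac{1405}{3}\right)^{2} = \frac{1974025}{9}$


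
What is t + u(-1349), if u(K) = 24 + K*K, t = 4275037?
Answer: 6094862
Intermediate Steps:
u(K) = 24 + K²
t + u(-1349) = 4275037 + (24 + (-1349)²) = 4275037 + (24 + 1819801) = 4275037 + 1819825 = 6094862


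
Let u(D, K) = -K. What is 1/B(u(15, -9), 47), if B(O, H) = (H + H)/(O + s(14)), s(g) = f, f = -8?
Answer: 1/94 ≈ 0.010638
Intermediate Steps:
s(g) = -8
B(O, H) = 2*H/(-8 + O) (B(O, H) = (H + H)/(O - 8) = (2*H)/(-8 + O) = 2*H/(-8 + O))
1/B(u(15, -9), 47) = 1/(2*47/(-8 - 1*(-9))) = 1/(2*47/(-8 + 9)) = 1/(2*47/1) = 1/(2*47*1) = 1/94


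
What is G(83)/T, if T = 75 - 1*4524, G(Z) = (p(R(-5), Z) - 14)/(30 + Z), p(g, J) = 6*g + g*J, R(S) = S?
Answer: 153/167579 ≈ 0.00091300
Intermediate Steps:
p(g, J) = 6*g + J*g
G(Z) = (-44 - 5*Z)/(30 + Z) (G(Z) = (-5*(6 + Z) - 14)/(30 + Z) = ((-30 - 5*Z) - 14)/(30 + Z) = (-44 - 5*Z)/(30 + Z))
T = -4449 (T = 75 - 4524 = -4449)
G(83)/T = ((-44 - 5*83)/(30 + 83))/(-4449) = ((-44 - 415)/113)*(-1/4449) = ((1/113)*(-459))*(-1/4449) = -459/113*(-1/4449) = 153/167579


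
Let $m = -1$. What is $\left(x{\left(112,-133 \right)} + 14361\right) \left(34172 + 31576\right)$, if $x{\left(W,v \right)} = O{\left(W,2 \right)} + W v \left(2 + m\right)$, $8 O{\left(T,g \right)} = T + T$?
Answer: $-33334236$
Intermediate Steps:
$O{\left(T,g \right)} = \frac{T}{4}$ ($O{\left(T,g \right)} = \frac{T + T}{8} = \frac{2 T}{8} = \frac{T}{4}$)
$x{\left(W,v \right)} = \frac{W}{4} + W v$ ($x{\left(W,v \right)} = \frac{W}{4} + W v \left(2 - 1\right) = \frac{W}{4} + W v 1 = \frac{W}{4} + W v$)
$\left(x{\left(112,-133 \right)} + 14361\right) \left(34172 + 31576\right) = \left(112 \left(\frac{1}{4} - 133\right) + 14361\right) \left(34172 + 31576\right) = \left(112 \left(- \frac{531}{4}\right) + 14361\right) 65748 = \left(-14868 + 14361\right) 65748 = \left(-507\right) 65748 = -33334236$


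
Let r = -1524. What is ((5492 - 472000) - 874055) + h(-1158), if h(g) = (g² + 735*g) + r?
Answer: -852253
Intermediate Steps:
h(g) = -1524 + g² + 735*g (h(g) = (g² + 735*g) - 1524 = -1524 + g² + 735*g)
((5492 - 472000) - 874055) + h(-1158) = ((5492 - 472000) - 874055) + (-1524 + (-1158)² + 735*(-1158)) = (-466508 - 874055) + (-1524 + 1340964 - 851130) = -1340563 + 488310 = -852253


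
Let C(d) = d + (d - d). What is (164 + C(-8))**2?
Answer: 24336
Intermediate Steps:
C(d) = d (C(d) = d + 0 = d)
(164 + C(-8))**2 = (164 - 8)**2 = 156**2 = 24336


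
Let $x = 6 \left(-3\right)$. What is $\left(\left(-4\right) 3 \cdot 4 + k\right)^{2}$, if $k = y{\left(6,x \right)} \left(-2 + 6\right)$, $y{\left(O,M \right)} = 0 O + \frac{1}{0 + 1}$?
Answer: $1936$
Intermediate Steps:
$x = -18$
$y{\left(O,M \right)} = 1$ ($y{\left(O,M \right)} = 0 + 1^{-1} = 0 + 1 = 1$)
$k = 4$ ($k = 1 \left(-2 + 6\right) = 1 \cdot 4 = 4$)
$\left(\left(-4\right) 3 \cdot 4 + k\right)^{2} = \left(\left(-4\right) 3 \cdot 4 + 4\right)^{2} = \left(\left(-12\right) 4 + 4\right)^{2} = \left(-48 + 4\right)^{2} = \left(-44\right)^{2} = 1936$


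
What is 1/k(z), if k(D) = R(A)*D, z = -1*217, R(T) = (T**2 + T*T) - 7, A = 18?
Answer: -1/139097 ≈ -7.1892e-6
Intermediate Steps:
R(T) = -7 + 2*T**2 (R(T) = (T**2 + T**2) - 7 = 2*T**2 - 7 = -7 + 2*T**2)
z = -217
k(D) = 641*D (k(D) = (-7 + 2*18**2)*D = (-7 + 2*324)*D = (-7 + 648)*D = 641*D)
1/k(z) = 1/(641*(-217)) = 1/(-139097) = -1/139097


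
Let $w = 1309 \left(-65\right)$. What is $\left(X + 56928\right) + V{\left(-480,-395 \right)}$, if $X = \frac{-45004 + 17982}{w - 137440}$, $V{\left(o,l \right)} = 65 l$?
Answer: $\frac{6954600847}{222525} \approx 31253.0$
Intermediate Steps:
$w = -85085$
$X = \frac{27022}{222525}$ ($X = \frac{-45004 + 17982}{-85085 - 137440} = - \frac{27022}{-222525} = \left(-27022\right) \left(- \frac{1}{222525}\right) = \frac{27022}{222525} \approx 0.12143$)
$\left(X + 56928\right) + V{\left(-480,-395 \right)} = \left(\frac{27022}{222525} + 56928\right) + 65 \left(-395\right) = \frac{12667930222}{222525} - 25675 = \frac{6954600847}{222525}$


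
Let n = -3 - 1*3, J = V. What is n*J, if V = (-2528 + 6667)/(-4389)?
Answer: 8278/1463 ≈ 5.6582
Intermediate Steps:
V = -4139/4389 (V = 4139*(-1/4389) = -4139/4389 ≈ -0.94304)
J = -4139/4389 ≈ -0.94304
n = -6 (n = -3 - 3 = -6)
n*J = -6*(-4139/4389) = 8278/1463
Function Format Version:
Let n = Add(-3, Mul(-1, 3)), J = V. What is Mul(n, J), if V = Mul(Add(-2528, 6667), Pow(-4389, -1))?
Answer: Rational(8278, 1463) ≈ 5.6582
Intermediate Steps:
V = Rational(-4139, 4389) (V = Mul(4139, Rational(-1, 4389)) = Rational(-4139, 4389) ≈ -0.94304)
J = Rational(-4139, 4389) ≈ -0.94304
n = -6 (n = Add(-3, -3) = -6)
Mul(n, J) = Mul(-6, Rational(-4139, 4389)) = Rational(8278, 1463)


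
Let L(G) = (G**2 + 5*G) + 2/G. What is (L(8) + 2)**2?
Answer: 180625/16 ≈ 11289.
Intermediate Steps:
L(G) = G**2 + 2/G + 5*G
(L(8) + 2)**2 = ((2 + 8**2*(5 + 8))/8 + 2)**2 = ((2 + 64*13)/8 + 2)**2 = ((2 + 832)/8 + 2)**2 = ((1/8)*834 + 2)**2 = (417/4 + 2)**2 = (425/4)**2 = 180625/16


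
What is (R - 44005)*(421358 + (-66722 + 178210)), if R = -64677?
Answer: -57910768972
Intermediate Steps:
(R - 44005)*(421358 + (-66722 + 178210)) = (-64677 - 44005)*(421358 + (-66722 + 178210)) = -108682*(421358 + 111488) = -108682*532846 = -57910768972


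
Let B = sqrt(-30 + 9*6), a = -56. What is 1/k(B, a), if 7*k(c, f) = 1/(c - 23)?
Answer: -161 + 14*sqrt(6) ≈ -126.71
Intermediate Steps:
B = 2*sqrt(6) (B = sqrt(-30 + 54) = sqrt(24) = 2*sqrt(6) ≈ 4.8990)
k(c, f) = 1/(7*(-23 + c)) (k(c, f) = 1/(7*(c - 23)) = 1/(7*(-23 + c)))
1/k(B, a) = 1/(1/(7*(-23 + 2*sqrt(6)))) = -161 + 14*sqrt(6)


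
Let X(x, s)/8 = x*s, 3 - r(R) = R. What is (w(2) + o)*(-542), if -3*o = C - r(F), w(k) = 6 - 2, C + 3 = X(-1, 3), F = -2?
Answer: -23848/3 ≈ -7949.3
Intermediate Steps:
r(R) = 3 - R
X(x, s) = 8*s*x (X(x, s) = 8*(x*s) = 8*(s*x) = 8*s*x)
C = -27 (C = -3 + 8*3*(-1) = -3 - 24 = -27)
w(k) = 4
o = 32/3 (o = -(-27 - (3 - 1*(-2)))/3 = -(-27 - (3 + 2))/3 = -(-27 - 1*5)/3 = -(-27 - 5)/3 = -⅓*(-32) = 32/3 ≈ 10.667)
(w(2) + o)*(-542) = (4 + 32/3)*(-542) = (44/3)*(-542) = -23848/3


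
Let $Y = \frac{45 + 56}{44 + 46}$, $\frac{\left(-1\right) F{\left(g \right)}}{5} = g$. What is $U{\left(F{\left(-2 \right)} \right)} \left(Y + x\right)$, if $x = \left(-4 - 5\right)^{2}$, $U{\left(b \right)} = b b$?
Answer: $\frac{73910}{9} \approx 8212.2$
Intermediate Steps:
$F{\left(g \right)} = - 5 g$
$U{\left(b \right)} = b^{2}$
$x = 81$ ($x = \left(-9\right)^{2} = 81$)
$Y = \frac{101}{90} \approx 1.1222$
$U{\left(F{\left(-2 \right)} \right)} \left(Y + x\right) = \left(\left(-5\right) \left(-2\right)\right)^{2} \left(\frac{101}{90} + 81\right) = 10^{2} \cdot \frac{7391}{90} = 100 \cdot \frac{7391}{90} = \frac{73910}{9}$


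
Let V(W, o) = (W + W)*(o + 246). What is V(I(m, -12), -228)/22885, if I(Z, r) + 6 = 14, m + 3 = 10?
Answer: 288/22885 ≈ 0.012585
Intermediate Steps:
m = 7 (m = -3 + 10 = 7)
I(Z, r) = 8 (I(Z, r) = -6 + 14 = 8)
V(W, o) = 2*W*(246 + o) (V(W, o) = (2*W)*(246 + o) = 2*W*(246 + o))
V(I(m, -12), -228)/22885 = (2*8*(246 - 228))/22885 = (2*8*18)*(1/22885) = 288*(1/22885) = 288/22885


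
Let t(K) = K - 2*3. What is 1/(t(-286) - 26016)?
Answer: -1/26308 ≈ -3.8011e-5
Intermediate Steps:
t(K) = -6 + K (t(K) = K - 6 = -6 + K)
1/(t(-286) - 26016) = 1/((-6 - 286) - 26016) = 1/(-292 - 26016) = 1/(-26308) = -1/26308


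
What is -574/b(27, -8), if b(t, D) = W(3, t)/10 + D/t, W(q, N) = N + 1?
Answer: -38745/169 ≈ -229.26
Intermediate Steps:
W(q, N) = 1 + N
b(t, D) = ⅒ + t/10 + D/t (b(t, D) = (1 + t)/10 + D/t = (1 + t)*(⅒) + D/t = (⅒ + t/10) + D/t = ⅒ + t/10 + D/t)
-574/b(27, -8) = -574*27/(-8 + (⅒)*27*(1 + 27)) = -574*27/(-8 + (⅒)*27*28) = -574*27/(-8 + 378/5) = -574/((1/27)*(338/5)) = -574/338/135 = -574*135/338 = -38745/169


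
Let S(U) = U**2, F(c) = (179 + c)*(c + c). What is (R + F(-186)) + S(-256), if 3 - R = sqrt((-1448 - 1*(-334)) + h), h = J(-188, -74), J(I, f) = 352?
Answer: 68143 - I*sqrt(762) ≈ 68143.0 - 27.604*I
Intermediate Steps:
h = 352
R = 3 - I*sqrt(762) (R = 3 - sqrt((-1448 - 1*(-334)) + 352) = 3 - sqrt((-1448 + 334) + 352) = 3 - sqrt(-1114 + 352) = 3 - sqrt(-762) = 3 - I*sqrt(762) ≈ 3.0 - 27.604*I)
F(c) = 2*c*(179 + c) (F(c) = (179 + c)*(2*c) = 2*c*(179 + c))
(R + F(-186)) + S(-256) = ((3 - I*sqrt(762)) + 2*(-186)*(179 - 186)) + (-256)**2 = ((3 - I*sqrt(762)) + 2*(-186)*(-7)) + 65536 = ((3 - I*sqrt(762)) + 2604) + 65536 = (2607 - I*sqrt(762)) + 65536 = 68143 - I*sqrt(762)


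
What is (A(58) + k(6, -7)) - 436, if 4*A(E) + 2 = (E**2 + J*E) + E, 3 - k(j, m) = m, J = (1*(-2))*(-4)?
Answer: 545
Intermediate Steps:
J = 8 (J = -2*(-4) = 8)
k(j, m) = 3 - m
A(E) = -1/2 + E**2/4 + 9*E/4 (A(E) = -1/2 + ((E**2 + 8*E) + E)/4 = -1/2 + (E**2 + 9*E)/4 = -1/2 + (E**2/4 + 9*E/4) = -1/2 + E**2/4 + 9*E/4)
(A(58) + k(6, -7)) - 436 = ((-1/2 + (1/4)*58**2 + (9/4)*58) + (3 - 1*(-7))) - 436 = ((-1/2 + (1/4)*3364 + 261/2) + (3 + 7)) - 436 = ((-1/2 + 841 + 261/2) + 10) - 436 = (971 + 10) - 436 = 981 - 436 = 545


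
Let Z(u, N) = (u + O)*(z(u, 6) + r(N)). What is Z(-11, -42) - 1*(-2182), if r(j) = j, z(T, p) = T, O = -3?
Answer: 2924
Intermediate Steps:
Z(u, N) = (-3 + u)*(N + u) (Z(u, N) = (u - 3)*(u + N) = (-3 + u)*(N + u))
Z(-11, -42) - 1*(-2182) = ((-11)**2 - 3*(-42) - 3*(-11) - 42*(-11)) - 1*(-2182) = (121 + 126 + 33 + 462) + 2182 = 742 + 2182 = 2924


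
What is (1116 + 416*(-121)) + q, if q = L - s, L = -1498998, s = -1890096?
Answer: 341878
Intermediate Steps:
q = 391098 (q = -1498998 - 1*(-1890096) = -1498998 + 1890096 = 391098)
(1116 + 416*(-121)) + q = (1116 + 416*(-121)) + 391098 = (1116 - 50336) + 391098 = -49220 + 391098 = 341878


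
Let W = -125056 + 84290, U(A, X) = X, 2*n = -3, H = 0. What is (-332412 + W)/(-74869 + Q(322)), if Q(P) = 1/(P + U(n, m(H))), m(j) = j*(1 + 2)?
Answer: 120163316/24107817 ≈ 4.9844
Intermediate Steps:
m(j) = 3*j (m(j) = j*3 = 3*j)
n = -3/2 (n = (1/2)*(-3) = -3/2 ≈ -1.5000)
W = -40766
Q(P) = 1/P (Q(P) = 1/(P + 3*0) = 1/(P + 0) = 1/P)
(-332412 + W)/(-74869 + Q(322)) = (-332412 - 40766)/(-74869 + 1/322) = -373178/(-74869 + 1/322) = -373178/(-24107817/322) = -373178*(-322/24107817) = 120163316/24107817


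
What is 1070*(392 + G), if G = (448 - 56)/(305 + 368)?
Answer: 282702560/673 ≈ 4.2006e+5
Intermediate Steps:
G = 392/673 ≈ 0.58247
1070*(392 + G) = 1070*(392 + 392/673) = 1070*(264208/673) = 282702560/673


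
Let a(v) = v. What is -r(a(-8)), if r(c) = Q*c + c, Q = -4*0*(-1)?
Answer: 8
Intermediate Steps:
Q = 0 (Q = 0*(-1) = 0)
r(c) = c (r(c) = 0*c + c = 0 + c = c)
-r(a(-8)) = -1*(-8) = 8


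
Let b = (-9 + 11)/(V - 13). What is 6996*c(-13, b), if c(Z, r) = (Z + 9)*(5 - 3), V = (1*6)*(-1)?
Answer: -55968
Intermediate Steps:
V = -6 (V = 6*(-1) = -6)
b = -2/19 (b = (-9 + 11)/(-6 - 13) = 2/(-19) = 2*(-1/19) = -2/19 ≈ -0.10526)
c(Z, r) = 18 + 2*Z (c(Z, r) = (9 + Z)*2 = 18 + 2*Z)
6996*c(-13, b) = 6996*(18 + 2*(-13)) = 6996*(18 - 26) = 6996*(-8) = -55968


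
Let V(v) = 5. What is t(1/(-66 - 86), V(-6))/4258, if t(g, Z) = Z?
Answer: 5/4258 ≈ 0.0011743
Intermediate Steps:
t(1/(-66 - 86), V(-6))/4258 = 5/4258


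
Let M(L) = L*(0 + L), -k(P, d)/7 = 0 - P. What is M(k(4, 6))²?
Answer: 614656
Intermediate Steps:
k(P, d) = 7*P (k(P, d) = -7*(0 - P) = -(-7)*P = 7*P)
M(L) = L² (M(L) = L*L = L²)
M(k(4, 6))² = ((7*4)²)² = (28²)² = 784² = 614656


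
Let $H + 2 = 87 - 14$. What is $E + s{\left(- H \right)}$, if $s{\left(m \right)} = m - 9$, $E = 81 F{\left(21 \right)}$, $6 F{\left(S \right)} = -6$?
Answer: $-161$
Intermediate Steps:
$F{\left(S \right)} = -1$ ($F{\left(S \right)} = \frac{1}{6} \left(-6\right) = -1$)
$H = 71$ ($H = -2 + \left(87 - 14\right) = -2 + 73 = 71$)
$E = -81$ ($E = 81 \left(-1\right) = -81$)
$s{\left(m \right)} = -9 + m$ ($s{\left(m \right)} = m - 9 = -9 + m$)
$E + s{\left(- H \right)} = -81 - 80 = -161$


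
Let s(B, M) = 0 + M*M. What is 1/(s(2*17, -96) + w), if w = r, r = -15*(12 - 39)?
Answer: 1/9621 ≈ 0.00010394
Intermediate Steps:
s(B, M) = M² (s(B, M) = 0 + M² = M²)
r = 405 (r = -15*(-27) = 405)
w = 405
1/(s(2*17, -96) + w) = 1/((-96)² + 405) = 1/(9216 + 405) = 1/9621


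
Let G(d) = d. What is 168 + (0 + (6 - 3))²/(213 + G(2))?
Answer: 36129/215 ≈ 168.04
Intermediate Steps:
168 + (0 + (6 - 3))²/(213 + G(2)) = 168 + (0 + (6 - 3))²/(213 + 2) = 168 + (0 + 3)²/215 = 168 + (1/215)*3² = 168 + (1/215)*9 = 168 + 9/215 = 36129/215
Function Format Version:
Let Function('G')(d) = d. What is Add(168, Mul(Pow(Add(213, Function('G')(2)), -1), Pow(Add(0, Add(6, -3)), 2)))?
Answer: Rational(36129, 215) ≈ 168.04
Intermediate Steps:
Add(168, Mul(Pow(Add(213, Function('G')(2)), -1), Pow(Add(0, Add(6, -3)), 2))) = Add(168, Mul(Pow(Add(213, 2), -1), Pow(Add(0, Add(6, -3)), 2))) = Add(168, Mul(Pow(215, -1), Pow(Add(0, 3), 2))) = Add(168, Mul(Rational(1, 215), Pow(3, 2))) = Add(168, Mul(Rational(1, 215), 9)) = Add(168, Rational(9, 215)) = Rational(36129, 215)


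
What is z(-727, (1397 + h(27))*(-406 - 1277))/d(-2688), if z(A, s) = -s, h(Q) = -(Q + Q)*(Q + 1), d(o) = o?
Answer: 64515/896 ≈ 72.003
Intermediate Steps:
h(Q) = -2*Q*(1 + Q)
z(-727, (1397 + h(27))*(-406 - 1277))/d(-2688) = -(1397 - 2*27*(1 + 27))*(-406 - 1277)/(-2688) = -(1397 - 2*27*28)*(-1683)*(-1/2688) = -(1397 - 1512)*(-1683)*(-1/2688) = -(-115)*(-1683)*(-1/2688) = -1*193545*(-1/2688) = -193545*(-1/2688) = 64515/896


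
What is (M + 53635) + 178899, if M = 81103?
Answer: 313637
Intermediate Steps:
(M + 53635) + 178899 = (81103 + 53635) + 178899 = 134738 + 178899 = 313637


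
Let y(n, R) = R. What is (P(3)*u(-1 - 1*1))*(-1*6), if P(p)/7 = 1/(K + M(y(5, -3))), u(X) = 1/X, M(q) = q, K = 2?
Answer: -21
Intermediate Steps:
P(p) = -7 (P(p) = 7/(2 - 3) = 7/(-1) = 7*(-1) = -7)
(P(3)*u(-1 - 1*1))*(-1*6) = (-7/(-1 - 1*1))*(-1*6) = -7/(-1 - 1)*(-6) = -7/(-2)*(-6) = -7*(-1/2)*(-6) = (7/2)*(-6) = -21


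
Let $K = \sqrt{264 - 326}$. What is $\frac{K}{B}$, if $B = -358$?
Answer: $- \frac{i \sqrt{62}}{358} \approx - 0.021994 i$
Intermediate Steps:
$K = i \sqrt{62}$ ($K = \sqrt{-62} = i \sqrt{62} \approx 7.874 i$)
$\frac{K}{B} = \frac{i \sqrt{62}}{-358} = i \sqrt{62} \left(- \frac{1}{358}\right) = - \frac{i \sqrt{62}}{358}$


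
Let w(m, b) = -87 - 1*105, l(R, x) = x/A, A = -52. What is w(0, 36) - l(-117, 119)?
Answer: -9865/52 ≈ -189.71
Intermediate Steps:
l(R, x) = -x/52 (l(R, x) = x/(-52) = x*(-1/52) = -x/52)
w(m, b) = -192 (w(m, b) = -87 - 105 = -192)
w(0, 36) - l(-117, 119) = -192 - (-1)*119/52 = -192 - 1*(-119/52) = -192 + 119/52 = -9865/52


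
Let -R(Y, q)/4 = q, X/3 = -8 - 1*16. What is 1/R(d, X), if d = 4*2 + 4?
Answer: 1/288 ≈ 0.0034722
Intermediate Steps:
X = -72 (X = 3*(-8 - 1*16) = 3*(-8 - 16) = 3*(-24) = -72)
d = 12 (d = 8 + 4 = 12)
R(Y, q) = -4*q
1/R(d, X) = 1/(-4*(-72)) = 1/288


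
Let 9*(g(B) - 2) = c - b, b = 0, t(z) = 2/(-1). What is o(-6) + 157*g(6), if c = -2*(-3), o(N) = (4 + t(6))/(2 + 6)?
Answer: 5027/12 ≈ 418.92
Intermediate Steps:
t(z) = -2 (t(z) = 2*(-1) = -2)
o(N) = ¼ (o(N) = (4 - 2)/(2 + 6) = 2/8 = 2*(⅛) = ¼)
c = 6
g(B) = 8/3 (g(B) = 2 + (6 - 1*0)/9 = 2 + (6 + 0)/9 = 2 + (⅑)*6 = 2 + ⅔ = 8/3)
o(-6) + 157*g(6) = ¼ + 157*(8/3) = ¼ + 1256/3 = 5027/12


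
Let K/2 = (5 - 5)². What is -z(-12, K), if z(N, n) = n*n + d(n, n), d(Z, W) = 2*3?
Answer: -6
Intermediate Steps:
d(Z, W) = 6
K = 0 (K = 2*(5 - 5)² = 2*0² = 2*0 = 0)
z(N, n) = 6 + n² (z(N, n) = n*n + 6 = n² + 6 = 6 + n²)
-z(-12, K) = -(6 + 0²) = -(6 + 0) = -1*6 = -6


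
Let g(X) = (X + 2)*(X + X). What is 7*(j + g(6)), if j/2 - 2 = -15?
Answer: 490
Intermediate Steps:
j = -26 (j = 4 + 2*(-15) = 4 - 30 = -26)
g(X) = 2*X*(2 + X) (g(X) = (2 + X)*(2*X) = 2*X*(2 + X))
7*(j + g(6)) = 7*(-26 + 2*6*(2 + 6)) = 7*(-26 + 2*6*8) = 7*(-26 + 96) = 7*70 = 490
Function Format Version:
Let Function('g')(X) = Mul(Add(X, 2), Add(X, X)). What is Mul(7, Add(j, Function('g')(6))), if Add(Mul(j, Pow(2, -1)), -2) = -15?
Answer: 490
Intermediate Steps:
j = -26 (j = Add(4, Mul(2, -15)) = Add(4, -30) = -26)
Function('g')(X) = Mul(2, X, Add(2, X)) (Function('g')(X) = Mul(Add(2, X), Mul(2, X)) = Mul(2, X, Add(2, X)))
Mul(7, Add(j, Function('g')(6))) = Mul(7, Add(-26, Mul(2, 6, Add(2, 6)))) = Mul(7, Add(-26, Mul(2, 6, 8))) = Mul(7, Add(-26, 96)) = Mul(7, 70) = 490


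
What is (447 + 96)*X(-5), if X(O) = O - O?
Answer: 0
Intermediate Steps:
X(O) = 0
(447 + 96)*X(-5) = (447 + 96)*0 = 543*0 = 0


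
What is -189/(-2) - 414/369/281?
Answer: 2177377/23042 ≈ 94.496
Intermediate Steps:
-189/(-2) - 414/369/281 = -189*(-1/2) - 414*1/369*(1/281) = 189/2 - 46/41*1/281 = 189/2 - 46/11521 = 2177377/23042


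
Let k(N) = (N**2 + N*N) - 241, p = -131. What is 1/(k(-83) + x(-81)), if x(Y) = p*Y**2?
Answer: -1/845954 ≈ -1.1821e-6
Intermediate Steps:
k(N) = -241 + 2*N**2 (k(N) = (N**2 + N**2) - 241 = 2*N**2 - 241 = -241 + 2*N**2)
x(Y) = -131*Y**2
1/(k(-83) + x(-81)) = 1/((-241 + 2*(-83)**2) - 131*(-81)**2) = 1/((-241 + 2*6889) - 131*6561) = 1/((-241 + 13778) - 859491) = 1/(13537 - 859491) = 1/(-845954) = -1/845954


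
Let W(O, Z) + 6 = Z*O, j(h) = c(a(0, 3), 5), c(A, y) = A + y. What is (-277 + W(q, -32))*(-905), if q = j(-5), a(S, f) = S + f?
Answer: 487795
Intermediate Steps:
j(h) = 8 (j(h) = (0 + 3) + 5 = 3 + 5 = 8)
q = 8
W(O, Z) = -6 + O*Z (W(O, Z) = -6 + Z*O = -6 + O*Z)
(-277 + W(q, -32))*(-905) = (-277 + (-6 + 8*(-32)))*(-905) = (-277 + (-6 - 256))*(-905) = (-277 - 262)*(-905) = -539*(-905) = 487795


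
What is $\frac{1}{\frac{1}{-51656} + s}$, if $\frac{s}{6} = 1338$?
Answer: $\frac{51656}{414694367} \approx 0.00012456$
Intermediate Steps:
$s = 8028$ ($s = 6 \cdot 1338 = 8028$)
$\frac{1}{\frac{1}{-51656} + s} = \frac{1}{\frac{1}{-51656} + 8028} = \frac{1}{- \frac{1}{51656} + 8028} = \frac{1}{\frac{414694367}{51656}} = \frac{51656}{414694367}$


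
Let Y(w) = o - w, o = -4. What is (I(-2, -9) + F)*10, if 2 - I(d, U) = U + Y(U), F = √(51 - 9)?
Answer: 60 + 10*√42 ≈ 124.81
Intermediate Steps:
F = √42 ≈ 6.4807
Y(w) = -4 - w
I(d, U) = 6 (I(d, U) = 2 - (U + (-4 - U)) = 2 - 1*(-4) = 2 + 4 = 6)
(I(-2, -9) + F)*10 = (6 + √42)*10 = 60 + 10*√42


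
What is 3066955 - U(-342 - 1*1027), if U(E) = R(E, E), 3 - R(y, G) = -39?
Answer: 3066913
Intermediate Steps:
R(y, G) = 42 (R(y, G) = 3 - 1*(-39) = 3 + 39 = 42)
U(E) = 42
3066955 - U(-342 - 1*1027) = 3066955 - 1*42 = 3066955 - 42 = 3066913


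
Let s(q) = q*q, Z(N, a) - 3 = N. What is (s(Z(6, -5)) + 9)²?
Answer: 8100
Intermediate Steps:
Z(N, a) = 3 + N
s(q) = q²
(s(Z(6, -5)) + 9)² = ((3 + 6)² + 9)² = (9² + 9)² = (81 + 9)² = 90² = 8100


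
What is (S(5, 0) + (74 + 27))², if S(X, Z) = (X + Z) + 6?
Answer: 12544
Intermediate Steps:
S(X, Z) = 6 + X + Z
(S(5, 0) + (74 + 27))² = ((6 + 5 + 0) + (74 + 27))² = (11 + 101)² = 112² = 12544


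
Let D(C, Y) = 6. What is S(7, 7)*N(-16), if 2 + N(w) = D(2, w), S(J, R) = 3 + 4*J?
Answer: 124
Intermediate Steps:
N(w) = 4 (N(w) = -2 + 6 = 4)
S(7, 7)*N(-16) = (3 + 4*7)*4 = (3 + 28)*4 = 31*4 = 124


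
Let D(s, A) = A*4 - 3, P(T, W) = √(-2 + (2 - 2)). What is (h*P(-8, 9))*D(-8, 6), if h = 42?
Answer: 882*I*√2 ≈ 1247.3*I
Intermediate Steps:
P(T, W) = I*√2 (P(T, W) = √(-2 + 0) = √(-2) = I*√2)
D(s, A) = -3 + 4*A (D(s, A) = 4*A - 3 = -3 + 4*A)
(h*P(-8, 9))*D(-8, 6) = (42*(I*√2))*(-3 + 4*6) = (42*I*√2)*(-3 + 24) = (42*I*√2)*21 = 882*I*√2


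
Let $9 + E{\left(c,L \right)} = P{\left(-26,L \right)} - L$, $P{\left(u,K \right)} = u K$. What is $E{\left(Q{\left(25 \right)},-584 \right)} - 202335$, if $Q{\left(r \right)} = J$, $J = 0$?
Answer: $-186576$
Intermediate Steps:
$Q{\left(r \right)} = 0$
$P{\left(u,K \right)} = K u$
$E{\left(c,L \right)} = -9 - 27 L$ ($E{\left(c,L \right)} = -9 + \left(L \left(-26\right) - L\right) = -9 - 27 L$)
$E{\left(Q{\left(25 \right)},-584 \right)} - 202335 = \left(-9 - -15768\right) - 202335 = \left(-9 + 15768\right) - 202335 = 15759 - 202335 = -186576$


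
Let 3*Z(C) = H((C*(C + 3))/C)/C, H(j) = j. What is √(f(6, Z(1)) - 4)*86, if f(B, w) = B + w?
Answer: 86*√30/3 ≈ 157.01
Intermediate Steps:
Z(C) = (3 + C)/(3*C) (Z(C) = (((C*(C + 3))/C)/C)/3 = (((C*(3 + C))/C)/C)/3 = ((3 + C)/C)/3 = (3 + C)/(3*C))
√(f(6, Z(1)) - 4)*86 = √((6 + (⅓)*(3 + 1)/1) - 4)*86 = √((6 + (⅓)*1*4) - 4)*86 = √((6 + 4/3) - 4)*86 = √(22/3 - 4)*86 = √(10/3)*86 = (√30/3)*86 = 86*√30/3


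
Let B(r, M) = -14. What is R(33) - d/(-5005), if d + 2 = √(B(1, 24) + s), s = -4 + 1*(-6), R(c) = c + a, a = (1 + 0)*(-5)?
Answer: 140138/5005 + 2*I*√6/5005 ≈ 28.0 + 0.00097882*I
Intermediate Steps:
a = -5 (a = 1*(-5) = -5)
R(c) = -5 + c (R(c) = c - 5 = -5 + c)
s = -10 (s = -4 - 6 = -10)
d = -2 + 2*I*√6 (d = -2 + √(-14 - 10) = -2 + √(-24) = -2 + 2*I*√6 ≈ -2.0 + 4.899*I)
R(33) - d/(-5005) = (-5 + 33) - (-2 + 2*I*√6)/(-5005) = 28 - (-2 + 2*I*√6)*(-1)/5005 = 28 - (2/5005 - 2*I*√6/5005) = 28 + (-2/5005 + 2*I*√6/5005) = 140138/5005 + 2*I*√6/5005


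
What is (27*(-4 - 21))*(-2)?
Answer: 1350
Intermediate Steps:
(27*(-4 - 21))*(-2) = (27*(-25))*(-2) = -675*(-2) = 1350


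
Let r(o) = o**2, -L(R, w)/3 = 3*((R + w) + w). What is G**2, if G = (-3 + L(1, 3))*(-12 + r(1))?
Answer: 527076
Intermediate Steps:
L(R, w) = -18*w - 9*R (L(R, w) = -9*((R + w) + w) = -9*(R + 2*w) = -3*(3*R + 6*w) = -18*w - 9*R)
G = 726 (G = (-3 + (-18*3 - 9*1))*(-12 + 1**2) = (-3 + (-54 - 9))*(-12 + 1) = (-3 - 63)*(-11) = -66*(-11) = 726)
G**2 = 726**2 = 527076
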